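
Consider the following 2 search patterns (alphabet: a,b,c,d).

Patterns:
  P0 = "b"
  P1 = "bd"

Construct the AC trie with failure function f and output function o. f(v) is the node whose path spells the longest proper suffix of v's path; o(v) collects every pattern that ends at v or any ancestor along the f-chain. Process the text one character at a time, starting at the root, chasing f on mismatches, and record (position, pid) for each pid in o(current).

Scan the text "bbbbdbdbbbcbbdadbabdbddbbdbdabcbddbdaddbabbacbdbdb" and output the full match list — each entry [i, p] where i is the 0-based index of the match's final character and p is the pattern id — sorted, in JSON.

Build:
Trie (insert patterns):
  0='ε' goto b→1
  1='b' goto d→2  ←P0
  2='bd' goto ·  ←P1

BFS fail/out derivation:
  n1('b'): parent n0 fail=0; on 'b' 0 → fail=0;  out {0}∪∅={0}
  n2('bd'): parent n1 fail=0; on 'd' 0 → fail=0;  out {1}∪∅={1}

Text stream:
i=0 'b': node 0→1  emit P0@[0:0]
i=1 'b': node 1→1 (via fail)  emit P0@[1:1]
i=2 'b': node 1→1 (via fail)  emit P0@[2:2]
i=3 'b': node 1→1 (via fail)  emit P0@[3:3]
i=4 'd': node 1→2  emit P1@[3:4]
i=5 'b': node 2→1 (via fail)  emit P0@[5:5]
i=6 'd': node 1→2  emit P1@[5:6]
i=7 'b': node 2→1 (via fail)  emit P0@[7:7]
i=8 'b': node 1→1 (via fail)  emit P0@[8:8]
i=9 'b': node 1→1 (via fail)  emit P0@[9:9]
i=10 'c': node 1→0 (via fail)
i=11 'b': node 0→1  emit P0@[11:11]
i=12 'b': node 1→1 (via fail)  emit P0@[12:12]
i=13 'd': node 1→2  emit P1@[12:13]
i=14 'a': node 2→0 (via fail)
i=15 'd': node 0→0
i=16 'b': node 0→1  emit P0@[16:16]
i=17 'a': node 1→0 (via fail)
i=18 'b': node 0→1  emit P0@[18:18]
i=19 'd': node 1→2  emit P1@[18:19]
i=20 'b': node 2→1 (via fail)  emit P0@[20:20]
i=21 'd': node 1→2  emit P1@[20:21]
i=22 'd': node 2→0 (via fail)
i=23 'b': node 0→1  emit P0@[23:23]
i=24 'b': node 1→1 (via fail)  emit P0@[24:24]
i=25 'd': node 1→2  emit P1@[24:25]
i=26 'b': node 2→1 (via fail)  emit P0@[26:26]
i=27 'd': node 1→2  emit P1@[26:27]
i=28 'a': node 2→0 (via fail)
i=29 'b': node 0→1  emit P0@[29:29]
i=30 'c': node 1→0 (via fail)
i=31 'b': node 0→1  emit P0@[31:31]
i=32 'd': node 1→2  emit P1@[31:32]
i=33 'd': node 2→0 (via fail)
i=34 'b': node 0→1  emit P0@[34:34]
i=35 'd': node 1→2  emit P1@[34:35]
i=36 'a': node 2→0 (via fail)
i=37 'd': node 0→0
i=38 'd': node 0→0
i=39 'b': node 0→1  emit P0@[39:39]
i=40 'a': node 1→0 (via fail)
i=41 'b': node 0→1  emit P0@[41:41]
i=42 'b': node 1→1 (via fail)  emit P0@[42:42]
i=43 'a': node 1→0 (via fail)
i=44 'c': node 0→0
i=45 'b': node 0→1  emit P0@[45:45]
i=46 'd': node 1→2  emit P1@[45:46]
i=47 'b': node 2→1 (via fail)  emit P0@[47:47]
i=48 'd': node 1→2  emit P1@[47:48]
i=49 'b': node 2→1 (via fail)  emit P0@[49:49]

Result: [[0,0],[1,0],[2,0],[3,0],[4,1],[5,0],[6,1],[7,0],[8,0],[9,0],[11,0],[12,0],[13,1],[16,0],[18,0],[19,1],[20,0],[21,1],[23,0],[24,0],[25,1],[26,0],[27,1],[29,0],[31,0],[32,1],[34,0],[35,1],[39,0],[41,0],[42,0],[45,0],[46,1],[47,0],[48,1],[49,0]]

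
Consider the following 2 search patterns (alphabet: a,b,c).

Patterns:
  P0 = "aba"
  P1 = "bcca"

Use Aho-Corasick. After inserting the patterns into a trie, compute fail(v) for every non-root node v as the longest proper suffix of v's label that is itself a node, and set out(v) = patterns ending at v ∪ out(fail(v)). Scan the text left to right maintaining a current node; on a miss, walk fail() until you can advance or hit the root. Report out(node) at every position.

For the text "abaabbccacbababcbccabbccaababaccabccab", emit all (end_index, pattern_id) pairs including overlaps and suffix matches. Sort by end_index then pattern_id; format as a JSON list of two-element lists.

Construct AC machine:
Trie (insert patterns):
  0='ε' goto a→1 b→4
  1='a' goto b→2
  2='ab' goto a→3
  3='aba' goto ·  [P0 ends]
  4='b' goto c→5
  5='bc' goto c→6
  6='bcc' goto a→7
  7='bcca' goto ·  [P1 ends]

BFS fail/out derivation:
  n1('a'): parent n0 fail=0; on 'a' 0 → fail=0;  out ∅∪∅=∅
  n4('b'): parent n0 fail=0; on 'b' 0 → fail=0;  out ∅∪∅=∅
  n2('ab'): parent n1 fail=0; on 'b' 0 → fail=4;  out ∅∪∅=∅
  n5('bc'): parent n4 fail=0; on 'c' 0 → fail=0;  out ∅∪∅=∅
  n3('aba'): parent n2 fail=4; on 'a' 4→0 → fail=1;  out {0}∪∅={0}
  n6('bcc'): parent n5 fail=0; on 'c' 0 → fail=0;  out ∅∪∅=∅
  n7('bcca'): parent n6 fail=0; on 'a' 0 → fail=1;  out {1}∪∅={1}

Text stream:
[0] read 'a'  n0⇒n1
[1] read 'b'  n1⇒n2
[2] read 'a'  n2⇒n3  ** P0@[0:2]
[3] read 'a'  n3⇒n1 (fail-walked)
[4] read 'b'  n1⇒n2
[5] read 'b'  n2⇒n4 (fail-walked)
[6] read 'c'  n4⇒n5
[7] read 'c'  n5⇒n6
[8] read 'a'  n6⇒n7  ** P1@[5:8]
[9] read 'c'  n7⇒n0 (fail-walked)
[10] read 'b'  n0⇒n4
[11] read 'a'  n4⇒n1 (fail-walked)
[12] read 'b'  n1⇒n2
[13] read 'a'  n2⇒n3  ** P0@[11:13]
[14] read 'b'  n3⇒n2 (fail-walked)
[15] read 'c'  n2⇒n5 (fail-walked)
[16] read 'b'  n5⇒n4 (fail-walked)
[17] read 'c'  n4⇒n5
[18] read 'c'  n5⇒n6
[19] read 'a'  n6⇒n7  ** P1@[16:19]
[20] read 'b'  n7⇒n2 (fail-walked)
[21] read 'b'  n2⇒n4 (fail-walked)
[22] read 'c'  n4⇒n5
[23] read 'c'  n5⇒n6
[24] read 'a'  n6⇒n7  ** P1@[21:24]
[25] read 'a'  n7⇒n1 (fail-walked)
[26] read 'b'  n1⇒n2
[27] read 'a'  n2⇒n3  ** P0@[25:27]
[28] read 'b'  n3⇒n2 (fail-walked)
[29] read 'a'  n2⇒n3  ** P0@[27:29]
[30] read 'c'  n3⇒n0 (fail-walked)
[31] read 'c'  n0⇒n0
[32] read 'a'  n0⇒n1
[33] read 'b'  n1⇒n2
[34] read 'c'  n2⇒n5 (fail-walked)
[35] read 'c'  n5⇒n6
[36] read 'a'  n6⇒n7  ** P1@[33:36]
[37] read 'b'  n7⇒n2 (fail-walked)

Result: [[2,0],[8,1],[13,0],[19,1],[24,1],[27,0],[29,0],[36,1]]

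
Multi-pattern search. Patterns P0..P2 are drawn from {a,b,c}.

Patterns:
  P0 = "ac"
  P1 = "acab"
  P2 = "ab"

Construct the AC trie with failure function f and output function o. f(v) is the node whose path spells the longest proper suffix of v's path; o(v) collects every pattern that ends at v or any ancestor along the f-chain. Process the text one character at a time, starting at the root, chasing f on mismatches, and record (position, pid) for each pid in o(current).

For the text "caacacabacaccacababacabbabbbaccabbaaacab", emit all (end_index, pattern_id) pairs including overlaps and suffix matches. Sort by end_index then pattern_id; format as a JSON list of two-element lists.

Build:
Trie nodes:
  n0 'ε': a→1
  n1 'a': b→5 c→2
  n2 'ac': a→3  ←P0
  n3 'aca': b→4
  n4 'acab': ·  ←P1
  n5 'ab': ·  ←P2

BFS fail/out derivation:
  fail(1) 'a': from fail(0)=0 chase 'a': 0 ⇒ 0;  out=∅∪out(0)=∅
  fail(2) 'ac': from fail(1)=0 chase 'c': 0 ⇒ 0;  out={0}∪out(0)={0}
  fail(5) 'ab': from fail(1)=0 chase 'b': 0 ⇒ 0;  out={2}∪out(0)={2}
  fail(3) 'aca': from fail(2)=0 chase 'a': 0 ⇒ 1;  out=∅∪out(1)=∅
  fail(4) 'acab': from fail(3)=1 chase 'b': 1 ⇒ 5;  out={1}∪out(5)={1,2}

Scan:
pos 0 'c': at 0
pos 1 'a': at 1
pos 2 'a': at 1 (via fail)
pos 3 'c': at 2  emit P0@[2:3]
pos 4 'a': at 3
pos 5 'c': at 2 (via fail)  emit P0@[4:5]
pos 6 'a': at 3
pos 7 'b': at 4  emit P1@[4:7],P2@[6:7]
pos 8 'a': at 1 (via fail)
pos 9 'c': at 2  emit P0@[8:9]
pos 10 'a': at 3
pos 11 'c': at 2 (via fail)  emit P0@[10:11]
pos 12 'c': at 0 (via fail)
pos 13 'a': at 1
pos 14 'c': at 2  emit P0@[13:14]
pos 15 'a': at 3
pos 16 'b': at 4  emit P1@[13:16],P2@[15:16]
pos 17 'a': at 1 (via fail)
pos 18 'b': at 5  emit P2@[17:18]
pos 19 'a': at 1 (via fail)
pos 20 'c': at 2  emit P0@[19:20]
pos 21 'a': at 3
pos 22 'b': at 4  emit P1@[19:22],P2@[21:22]
pos 23 'b': at 0 (via fail)
pos 24 'a': at 1
pos 25 'b': at 5  emit P2@[24:25]
pos 26 'b': at 0 (via fail)
pos 27 'b': at 0
pos 28 'a': at 1
pos 29 'c': at 2  emit P0@[28:29]
pos 30 'c': at 0 (via fail)
pos 31 'a': at 1
pos 32 'b': at 5  emit P2@[31:32]
pos 33 'b': at 0 (via fail)
pos 34 'a': at 1
pos 35 'a': at 1 (via fail)
pos 36 'a': at 1 (via fail)
pos 37 'c': at 2  emit P0@[36:37]
pos 38 'a': at 3
pos 39 'b': at 4  emit P1@[36:39],P2@[38:39]

Matches: [[3,0],[5,0],[7,1],[7,2],[9,0],[11,0],[14,0],[16,1],[16,2],[18,2],[20,0],[22,1],[22,2],[25,2],[29,0],[32,2],[37,0],[39,1],[39,2]]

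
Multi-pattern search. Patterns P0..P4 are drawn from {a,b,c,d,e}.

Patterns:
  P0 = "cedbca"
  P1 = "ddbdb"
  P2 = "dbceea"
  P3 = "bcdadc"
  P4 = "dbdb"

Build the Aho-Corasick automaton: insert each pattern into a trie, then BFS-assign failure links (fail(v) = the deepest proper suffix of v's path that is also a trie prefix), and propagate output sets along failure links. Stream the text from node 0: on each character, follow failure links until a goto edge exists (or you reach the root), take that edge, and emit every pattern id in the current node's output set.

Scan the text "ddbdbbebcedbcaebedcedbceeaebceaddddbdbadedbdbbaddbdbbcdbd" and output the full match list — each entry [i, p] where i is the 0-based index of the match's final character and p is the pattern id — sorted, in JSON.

Build automaton:
Trie (insert patterns):
  0='ε' goto b→17 c→1 d→7
  1='c' goto e→2
  2='ce' goto d→3
  3='ced' goto b→4
  4='cedb' goto c→5
  5='cedbc' goto a→6
  6='cedbca' goto ·  [P0 ends]
  7='d' goto b→12 d→8
  8='dd' goto b→9
  9='ddb' goto d→10
  10='ddbd' goto b→11
  11='ddbdb' goto ·  [P1 ends]
  12='db' goto c→13 d→23
  13='dbc' goto e→14
  14='dbce' goto e→15
  15='dbcee' goto a→16
  16='dbceea' goto ·  [P2 ends]
  17='b' goto c→18
  18='bc' goto d→19
  19='bcd' goto a→20
  20='bcda' goto d→21
  21='bcdad' goto c→22
  22='bcdadc' goto ·  [P3 ends]
  23='dbd' goto b→24
  24='dbdb' goto ·  [P4 ends]

Failure links (BFS by depth):
  n1('c'): parent n0 fail=0; on 'c' 0 → fail=0;  out ∅∪∅=∅
  n7('d'): parent n0 fail=0; on 'd' 0 → fail=0;  out ∅∪∅=∅
  n17('b'): parent n0 fail=0; on 'b' 0 → fail=0;  out ∅∪∅=∅
  n2('ce'): parent n1 fail=0; on 'e' 0 → fail=0;  out ∅∪∅=∅
  n8('dd'): parent n7 fail=0; on 'd' 0 → fail=7;  out ∅∪∅=∅
  n12('db'): parent n7 fail=0; on 'b' 0 → fail=17;  out ∅∪∅=∅
  n18('bc'): parent n17 fail=0; on 'c' 0 → fail=1;  out ∅∪∅=∅
  n3('ced'): parent n2 fail=0; on 'd' 0 → fail=7;  out ∅∪∅=∅
  n9('ddb'): parent n8 fail=7; on 'b' 7 → fail=12;  out ∅∪∅=∅
  n13('dbc'): parent n12 fail=17; on 'c' 17 → fail=18;  out ∅∪∅=∅
  n19('bcd'): parent n18 fail=1; on 'd' 1→0 → fail=7;  out ∅∪∅=∅
  n23('dbd'): parent n12 fail=17; on 'd' 17→0 → fail=7;  out ∅∪∅=∅
  n4('cedb'): parent n3 fail=7; on 'b' 7 → fail=12;  out ∅∪∅=∅
  n10('ddbd'): parent n9 fail=12; on 'd' 12 → fail=23;  out ∅∪∅=∅
  n14('dbce'): parent n13 fail=18; on 'e' 18→1 → fail=2;  out ∅∪∅=∅
  n20('bcda'): parent n19 fail=7; on 'a' 7→0 → fail=0;  out ∅∪∅=∅
  n24('dbdb'): parent n23 fail=7; on 'b' 7 → fail=12;  out {4}∪∅={4}
  n5('cedbc'): parent n4 fail=12; on 'c' 12 → fail=13;  out ∅∪∅=∅
  n11('ddbdb'): parent n10 fail=23; on 'b' 23 → fail=24;  out {1}∪{4}={1,4}
  n15('dbcee'): parent n14 fail=2; on 'e' 2→0 → fail=0;  out ∅∪∅=∅
  n21('bcdad'): parent n20 fail=0; on 'd' 0 → fail=7;  out ∅∪∅=∅
  n6('cedbca'): parent n5 fail=13; on 'a' 13→18→1→0 → fail=0;  out {0}∪∅={0}
  n16('dbceea'): parent n15 fail=0; on 'a' 0 → fail=0;  out {2}∪∅={2}
  n22('bcdadc'): parent n21 fail=7; on 'c' 7→0 → fail=1;  out {3}∪∅={3}

Scan:
[0] read 'd'  n0⇒n7
[1] read 'd'  n7⇒n8
[2] read 'b'  n8⇒n9
[3] read 'd'  n9⇒n10
[4] read 'b'  n10⇒n11  emit P1@[0:4],P4@[1:4]
[5] read 'b'  n11⇒n17 (fail-walked)
[6] read 'e'  n17⇒n0 (fail-walked)
[7] read 'b'  n0⇒n17
[8] read 'c'  n17⇒n18
[9] read 'e'  n18⇒n2 (fail-walked)
[10] read 'd'  n2⇒n3
[11] read 'b'  n3⇒n4
[12] read 'c'  n4⇒n5
[13] read 'a'  n5⇒n6  emit P0@[8:13]
[14] read 'e'  n6⇒n0 (fail-walked)
[15] read 'b'  n0⇒n17
[16] read 'e'  n17⇒n0 (fail-walked)
[17] read 'd'  n0⇒n7
[18] read 'c'  n7⇒n1 (fail-walked)
[19] read 'e'  n1⇒n2
[20] read 'd'  n2⇒n3
[21] read 'b'  n3⇒n4
[22] read 'c'  n4⇒n5
[23] read 'e'  n5⇒n14 (fail-walked)
[24] read 'e'  n14⇒n15
[25] read 'a'  n15⇒n16  emit P2@[20:25]
[26] read 'e'  n16⇒n0 (fail-walked)
[27] read 'b'  n0⇒n17
[28] read 'c'  n17⇒n18
[29] read 'e'  n18⇒n2 (fail-walked)
[30] read 'a'  n2⇒n0 (fail-walked)
[31] read 'd'  n0⇒n7
[32] read 'd'  n7⇒n8
[33] read 'd'  n8⇒n8 (fail-walked)
[34] read 'd'  n8⇒n8 (fail-walked)
[35] read 'b'  n8⇒n9
[36] read 'd'  n9⇒n10
[37] read 'b'  n10⇒n11  emit P1@[33:37],P4@[34:37]
[38] read 'a'  n11⇒n0 (fail-walked)
[39] read 'd'  n0⇒n7
[40] read 'e'  n7⇒n0 (fail-walked)
[41] read 'd'  n0⇒n7
[42] read 'b'  n7⇒n12
[43] read 'd'  n12⇒n23
[44] read 'b'  n23⇒n24  emit P4@[41:44]
[45] read 'b'  n24⇒n17 (fail-walked)
[46] read 'a'  n17⇒n0 (fail-walked)
[47] read 'd'  n0⇒n7
[48] read 'd'  n7⇒n8
[49] read 'b'  n8⇒n9
[50] read 'd'  n9⇒n10
[51] read 'b'  n10⇒n11  emit P1@[47:51],P4@[48:51]
[52] read 'b'  n11⇒n17 (fail-walked)
[53] read 'c'  n17⇒n18
[54] read 'd'  n18⇒n19
[55] read 'b'  n19⇒n12 (fail-walked)
[56] read 'd'  n12⇒n23

Result: [[4,1],[4,4],[13,0],[25,2],[37,1],[37,4],[44,4],[51,1],[51,4]]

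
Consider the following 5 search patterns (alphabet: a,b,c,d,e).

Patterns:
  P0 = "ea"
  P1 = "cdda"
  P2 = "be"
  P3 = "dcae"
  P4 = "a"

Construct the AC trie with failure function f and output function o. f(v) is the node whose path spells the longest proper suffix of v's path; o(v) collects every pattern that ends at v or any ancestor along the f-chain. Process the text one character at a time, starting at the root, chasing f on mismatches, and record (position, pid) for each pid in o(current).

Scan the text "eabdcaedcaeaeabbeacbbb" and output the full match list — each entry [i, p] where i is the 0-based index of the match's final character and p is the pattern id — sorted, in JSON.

Build automaton:
Trie (insert patterns):
  n0 'ε': a→13 b→7 c→3 d→9 e→1
  n1 'e': a→2
  n2 'ea': ·  [P0 ends]
  n3 'c': d→4
  n4 'cd': d→5
  n5 'cdd': a→6
  n6 'cdda': ·  [P1 ends]
  n7 'b': e→8
  n8 'be': ·  [P2 ends]
  n9 'd': c→10
  n10 'dc': a→11
  n11 'dca': e→12
  n12 'dcae': ·  [P3 ends]
  n13 'a': ·  [P4 ends]

Failure links (BFS by depth):
  fail(1) 'e': from fail(0)=0 chase 'e': 0 ⇒ 0;  out=∅∪out(0)=∅
  fail(3) 'c': from fail(0)=0 chase 'c': 0 ⇒ 0;  out=∅∪out(0)=∅
  fail(7) 'b': from fail(0)=0 chase 'b': 0 ⇒ 0;  out=∅∪out(0)=∅
  fail(9) 'd': from fail(0)=0 chase 'd': 0 ⇒ 0;  out=∅∪out(0)=∅
  fail(13) 'a': from fail(0)=0 chase 'a': 0 ⇒ 0;  out={4}∪out(0)={4}
  fail(2) 'ea': from fail(1)=0 chase 'a': 0 ⇒ 13;  out={0}∪out(13)={0,4}
  fail(4) 'cd': from fail(3)=0 chase 'd': 0 ⇒ 9;  out=∅∪out(9)=∅
  fail(8) 'be': from fail(7)=0 chase 'e': 0 ⇒ 1;  out={2}∪out(1)={2}
  fail(10) 'dc': from fail(9)=0 chase 'c': 0 ⇒ 3;  out=∅∪out(3)=∅
  fail(5) 'cdd': from fail(4)=9 chase 'd': 9→0 ⇒ 9;  out=∅∪out(9)=∅
  fail(11) 'dca': from fail(10)=3 chase 'a': 3→0 ⇒ 13;  out=∅∪out(13)={4}
  fail(6) 'cdda': from fail(5)=9 chase 'a': 9→0 ⇒ 13;  out={1}∪out(13)={1,4}
  fail(12) 'dcae': from fail(11)=13 chase 'e': 13→0 ⇒ 1;  out={3}∪out(1)={3}

Text stream:
[0] read 'e'  n0⇒n1
[1] read 'a'  n1⇒n2  → match P0@[0:1],P4@[1:1]
[2] read 'b'  n2⇒n7 (via fail)
[3] read 'd'  n7⇒n9 (via fail)
[4] read 'c'  n9⇒n10
[5] read 'a'  n10⇒n11  → match P4@[5:5]
[6] read 'e'  n11⇒n12  → match P3@[3:6]
[7] read 'd'  n12⇒n9 (via fail)
[8] read 'c'  n9⇒n10
[9] read 'a'  n10⇒n11  → match P4@[9:9]
[10] read 'e'  n11⇒n12  → match P3@[7:10]
[11] read 'a'  n12⇒n2 (via fail)  → match P0@[10:11],P4@[11:11]
[12] read 'e'  n2⇒n1 (via fail)
[13] read 'a'  n1⇒n2  → match P0@[12:13],P4@[13:13]
[14] read 'b'  n2⇒n7 (via fail)
[15] read 'b'  n7⇒n7 (via fail)
[16] read 'e'  n7⇒n8  → match P2@[15:16]
[17] read 'a'  n8⇒n2 (via fail)  → match P0@[16:17],P4@[17:17]
[18] read 'c'  n2⇒n3 (via fail)
[19] read 'b'  n3⇒n7 (via fail)
[20] read 'b'  n7⇒n7 (via fail)
[21] read 'b'  n7⇒n7 (via fail)

All matches (sorted): [[1,0],[1,4],[5,4],[6,3],[9,4],[10,3],[11,0],[11,4],[13,0],[13,4],[16,2],[17,0],[17,4]]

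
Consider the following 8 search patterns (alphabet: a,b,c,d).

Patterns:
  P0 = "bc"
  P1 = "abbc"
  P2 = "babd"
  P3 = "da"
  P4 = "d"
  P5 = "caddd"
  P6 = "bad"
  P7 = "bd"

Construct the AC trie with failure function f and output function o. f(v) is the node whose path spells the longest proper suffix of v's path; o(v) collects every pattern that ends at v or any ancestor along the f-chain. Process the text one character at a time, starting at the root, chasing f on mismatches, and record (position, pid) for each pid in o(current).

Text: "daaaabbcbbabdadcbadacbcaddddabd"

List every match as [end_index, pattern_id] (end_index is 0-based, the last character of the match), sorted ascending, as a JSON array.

Construct AC machine:
Trie (insert patterns):
  0='ε' goto a→3 b→1 c→12 d→10
  1='b' goto a→7 c→2 d→18
  2='bc' goto ·  ←P0
  3='a' goto b→4
  4='ab' goto b→5
  5='abb' goto c→6
  6='abbc' goto ·  ←P1
  7='ba' goto b→8 d→17
  8='bab' goto d→9
  9='babd' goto ·  ←P2
  10='d' goto a→11  ←P4
  11='da' goto ·  ←P3
  12='c' goto a→13
  13='ca' goto d→14
  14='cad' goto d→15
  15='cadd' goto d→16
  16='caddd' goto ·  ←P5
  17='bad' goto ·  ←P6
  18='bd' goto ·  ←P7

Failure links (BFS by depth):
  n1('b'): parent n0 fail=0; on 'b' 0 → fail=0;  out ∅∪∅=∅
  n3('a'): parent n0 fail=0; on 'a' 0 → fail=0;  out ∅∪∅=∅
  n10('d'): parent n0 fail=0; on 'd' 0 → fail=0;  out {4}∪∅={4}
  n12('c'): parent n0 fail=0; on 'c' 0 → fail=0;  out ∅∪∅=∅
  n2('bc'): parent n1 fail=0; on 'c' 0 → fail=12;  out {0}∪∅={0}
  n4('ab'): parent n3 fail=0; on 'b' 0 → fail=1;  out ∅∪∅=∅
  n7('ba'): parent n1 fail=0; on 'a' 0 → fail=3;  out ∅∪∅=∅
  n11('da'): parent n10 fail=0; on 'a' 0 → fail=3;  out {3}∪∅={3}
  n13('ca'): parent n12 fail=0; on 'a' 0 → fail=3;  out ∅∪∅=∅
  n18('bd'): parent n1 fail=0; on 'd' 0 → fail=10;  out {7}∪{4}={4,7}
  n5('abb'): parent n4 fail=1; on 'b' 1→0 → fail=1;  out ∅∪∅=∅
  n8('bab'): parent n7 fail=3; on 'b' 3 → fail=4;  out ∅∪∅=∅
  n14('cad'): parent n13 fail=3; on 'd' 3→0 → fail=10;  out ∅∪{4}={4}
  n17('bad'): parent n7 fail=3; on 'd' 3→0 → fail=10;  out {6}∪{4}={4,6}
  n6('abbc'): parent n5 fail=1; on 'c' 1 → fail=2;  out {1}∪{0}={0,1}
  n9('babd'): parent n8 fail=4; on 'd' 4→1 → fail=18;  out {2}∪{4,7}={2,4,7}
  n15('cadd'): parent n14 fail=10; on 'd' 10→0 → fail=10;  out ∅∪{4}={4}
  n16('caddd'): parent n15 fail=10; on 'd' 10→0 → fail=10;  out {5}∪{4}={4,5}

Text stream:
i=0 'd': node 0→10  → match P4@[0:0]
i=1 'a': node 10→11  → match P3@[0:1]
i=2 'a': node 11→3 ·f
i=3 'a': node 3→3 ·f
i=4 'a': node 3→3 ·f
i=5 'b': node 3→4
i=6 'b': node 4→5
i=7 'c': node 5→6  → match P0@[6:7],P1@[4:7]
i=8 'b': node 6→1 ·f
i=9 'b': node 1→1 ·f
i=10 'a': node 1→7
i=11 'b': node 7→8
i=12 'd': node 8→9  → match P2@[9:12],P4@[12:12],P7@[11:12]
i=13 'a': node 9→11 ·f  → match P3@[12:13]
i=14 'd': node 11→10 ·f  → match P4@[14:14]
i=15 'c': node 10→12 ·f
i=16 'b': node 12→1 ·f
i=17 'a': node 1→7
i=18 'd': node 7→17  → match P4@[18:18],P6@[16:18]
i=19 'a': node 17→11 ·f  → match P3@[18:19]
i=20 'c': node 11→12 ·f
i=21 'b': node 12→1 ·f
i=22 'c': node 1→2  → match P0@[21:22]
i=23 'a': node 2→13 ·f
i=24 'd': node 13→14  → match P4@[24:24]
i=25 'd': node 14→15  → match P4@[25:25]
i=26 'd': node 15→16  → match P4@[26:26],P5@[22:26]
i=27 'd': node 16→10 ·f  → match P4@[27:27]
i=28 'a': node 10→11  → match P3@[27:28]
i=29 'b': node 11→4 ·f
i=30 'd': node 4→18 ·f  → match P4@[30:30],P7@[29:30]

Result: [[0,4],[1,3],[7,0],[7,1],[12,2],[12,4],[12,7],[13,3],[14,4],[18,4],[18,6],[19,3],[22,0],[24,4],[25,4],[26,4],[26,5],[27,4],[28,3],[30,4],[30,7]]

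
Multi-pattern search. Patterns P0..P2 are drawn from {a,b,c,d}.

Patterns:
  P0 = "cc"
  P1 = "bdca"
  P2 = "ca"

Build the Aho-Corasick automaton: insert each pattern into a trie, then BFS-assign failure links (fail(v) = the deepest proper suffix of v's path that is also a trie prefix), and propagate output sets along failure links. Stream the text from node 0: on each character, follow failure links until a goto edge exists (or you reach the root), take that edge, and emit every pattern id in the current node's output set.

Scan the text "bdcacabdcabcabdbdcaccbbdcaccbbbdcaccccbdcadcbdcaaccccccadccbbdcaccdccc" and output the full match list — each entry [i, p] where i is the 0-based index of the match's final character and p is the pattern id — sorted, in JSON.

Construct AC machine:
Trie nodes:
  0='ε' goto b→3 c→1
  1='c' goto a→7 c→2
  2='cc' goto ·  [P0 ends]
  3='b' goto d→4
  4='bd' goto c→5
  5='bdc' goto a→6
  6='bdca' goto ·  [P1 ends]
  7='ca' goto ·  [P2 ends]

Failure links (BFS by depth):
  n1('c'): parent n0 fail=0; on 'c' 0 → fail=0;  out ∅∪∅=∅
  n3('b'): parent n0 fail=0; on 'b' 0 → fail=0;  out ∅∪∅=∅
  n2('cc'): parent n1 fail=0; on 'c' 0 → fail=1;  out {0}∪∅={0}
  n4('bd'): parent n3 fail=0; on 'd' 0 → fail=0;  out ∅∪∅=∅
  n7('ca'): parent n1 fail=0; on 'a' 0 → fail=0;  out {2}∪∅={2}
  n5('bdc'): parent n4 fail=0; on 'c' 0 → fail=1;  out ∅∪∅=∅
  n6('bdca'): parent n5 fail=1; on 'a' 1 → fail=7;  out {1}∪{2}={1,2}

Scan:
pos 0 'b': at 3
pos 1 'd': at 4
pos 2 'c': at 5
pos 3 'a': at 6  ** P1@[0:3],P2@[2:3]
pos 4 'c': at 1 (fail-walked)
pos 5 'a': at 7  ** P2@[4:5]
pos 6 'b': at 3 (fail-walked)
pos 7 'd': at 4
pos 8 'c': at 5
pos 9 'a': at 6  ** P1@[6:9],P2@[8:9]
pos 10 'b': at 3 (fail-walked)
pos 11 'c': at 1 (fail-walked)
pos 12 'a': at 7  ** P2@[11:12]
pos 13 'b': at 3 (fail-walked)
pos 14 'd': at 4
pos 15 'b': at 3 (fail-walked)
pos 16 'd': at 4
pos 17 'c': at 5
pos 18 'a': at 6  ** P1@[15:18],P2@[17:18]
pos 19 'c': at 1 (fail-walked)
pos 20 'c': at 2  ** P0@[19:20]
pos 21 'b': at 3 (fail-walked)
pos 22 'b': at 3 (fail-walked)
pos 23 'd': at 4
pos 24 'c': at 5
pos 25 'a': at 6  ** P1@[22:25],P2@[24:25]
pos 26 'c': at 1 (fail-walked)
pos 27 'c': at 2  ** P0@[26:27]
pos 28 'b': at 3 (fail-walked)
pos 29 'b': at 3 (fail-walked)
pos 30 'b': at 3 (fail-walked)
pos 31 'd': at 4
pos 32 'c': at 5
pos 33 'a': at 6  ** P1@[30:33],P2@[32:33]
pos 34 'c': at 1 (fail-walked)
pos 35 'c': at 2  ** P0@[34:35]
pos 36 'c': at 2 (fail-walked)  ** P0@[35:36]
pos 37 'c': at 2 (fail-walked)  ** P0@[36:37]
pos 38 'b': at 3 (fail-walked)
pos 39 'd': at 4
pos 40 'c': at 5
pos 41 'a': at 6  ** P1@[38:41],P2@[40:41]
pos 42 'd': at 0 (fail-walked)
pos 43 'c': at 1
pos 44 'b': at 3 (fail-walked)
pos 45 'd': at 4
pos 46 'c': at 5
pos 47 'a': at 6  ** P1@[44:47],P2@[46:47]
pos 48 'a': at 0 (fail-walked)
pos 49 'c': at 1
pos 50 'c': at 2  ** P0@[49:50]
pos 51 'c': at 2 (fail-walked)  ** P0@[50:51]
pos 52 'c': at 2 (fail-walked)  ** P0@[51:52]
pos 53 'c': at 2 (fail-walked)  ** P0@[52:53]
pos 54 'c': at 2 (fail-walked)  ** P0@[53:54]
pos 55 'a': at 7 (fail-walked)  ** P2@[54:55]
pos 56 'd': at 0 (fail-walked)
pos 57 'c': at 1
pos 58 'c': at 2  ** P0@[57:58]
pos 59 'b': at 3 (fail-walked)
pos 60 'b': at 3 (fail-walked)
pos 61 'd': at 4
pos 62 'c': at 5
pos 63 'a': at 6  ** P1@[60:63],P2@[62:63]
pos 64 'c': at 1 (fail-walked)
pos 65 'c': at 2  ** P0@[64:65]
pos 66 'd': at 0 (fail-walked)
pos 67 'c': at 1
pos 68 'c': at 2  ** P0@[67:68]
pos 69 'c': at 2 (fail-walked)  ** P0@[68:69]

All matches (sorted): [[3,1],[3,2],[5,2],[9,1],[9,2],[12,2],[18,1],[18,2],[20,0],[25,1],[25,2],[27,0],[33,1],[33,2],[35,0],[36,0],[37,0],[41,1],[41,2],[47,1],[47,2],[50,0],[51,0],[52,0],[53,0],[54,0],[55,2],[58,0],[63,1],[63,2],[65,0],[68,0],[69,0]]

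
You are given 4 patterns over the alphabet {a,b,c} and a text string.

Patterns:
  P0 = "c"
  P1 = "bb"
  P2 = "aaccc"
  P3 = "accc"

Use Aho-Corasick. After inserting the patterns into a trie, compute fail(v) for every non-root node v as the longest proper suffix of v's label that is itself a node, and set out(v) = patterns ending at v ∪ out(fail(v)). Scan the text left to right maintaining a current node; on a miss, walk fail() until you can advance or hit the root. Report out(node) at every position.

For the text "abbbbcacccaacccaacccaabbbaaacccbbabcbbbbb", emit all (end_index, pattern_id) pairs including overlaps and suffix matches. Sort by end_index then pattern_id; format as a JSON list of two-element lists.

Construct AC machine:
Trie (insert patterns):
  n0 'ε': a→4 b→2 c→1
  n1 'c': ·  [P0 ends]
  n2 'b': b→3
  n3 'bb': ·  [P1 ends]
  n4 'a': a→5 c→9
  n5 'aa': c→6
  n6 'aac': c→7
  n7 'aacc': c→8
  n8 'aaccc': ·  [P2 ends]
  n9 'ac': c→10
  n10 'acc': c→11
  n11 'accc': ·  [P3 ends]

Failure links (BFS by depth):
  n1('c'): parent n0 fail=0; on 'c' 0 → fail=0;  out {0}∪∅={0}
  n2('b'): parent n0 fail=0; on 'b' 0 → fail=0;  out ∅∪∅=∅
  n4('a'): parent n0 fail=0; on 'a' 0 → fail=0;  out ∅∪∅=∅
  n3('bb'): parent n2 fail=0; on 'b' 0 → fail=2;  out {1}∪∅={1}
  n5('aa'): parent n4 fail=0; on 'a' 0 → fail=4;  out ∅∪∅=∅
  n9('ac'): parent n4 fail=0; on 'c' 0 → fail=1;  out ∅∪{0}={0}
  n6('aac'): parent n5 fail=4; on 'c' 4 → fail=9;  out ∅∪{0}={0}
  n10('acc'): parent n9 fail=1; on 'c' 1→0 → fail=1;  out ∅∪{0}={0}
  n7('aacc'): parent n6 fail=9; on 'c' 9 → fail=10;  out ∅∪{0}={0}
  n11('accc'): parent n10 fail=1; on 'c' 1→0 → fail=1;  out {3}∪{0}={0,3}
  n8('aaccc'): parent n7 fail=10; on 'c' 10 → fail=11;  out {2}∪{0,3}={0,2,3}

Text stream:
i=0 'a': node 0→4
i=1 'b': node 4→2 (via fail)
i=2 'b': node 2→3  ** P1@[1:2]
i=3 'b': node 3→3 (via fail)  ** P1@[2:3]
i=4 'b': node 3→3 (via fail)  ** P1@[3:4]
i=5 'c': node 3→1 (via fail)  ** P0@[5:5]
i=6 'a': node 1→4 (via fail)
i=7 'c': node 4→9  ** P0@[7:7]
i=8 'c': node 9→10  ** P0@[8:8]
i=9 'c': node 10→11  ** P0@[9:9],P3@[6:9]
i=10 'a': node 11→4 (via fail)
i=11 'a': node 4→5
i=12 'c': node 5→6  ** P0@[12:12]
i=13 'c': node 6→7  ** P0@[13:13]
i=14 'c': node 7→8  ** P0@[14:14],P2@[10:14],P3@[11:14]
i=15 'a': node 8→4 (via fail)
i=16 'a': node 4→5
i=17 'c': node 5→6  ** P0@[17:17]
i=18 'c': node 6→7  ** P0@[18:18]
i=19 'c': node 7→8  ** P0@[19:19],P2@[15:19],P3@[16:19]
i=20 'a': node 8→4 (via fail)
i=21 'a': node 4→5
i=22 'b': node 5→2 (via fail)
i=23 'b': node 2→3  ** P1@[22:23]
i=24 'b': node 3→3 (via fail)  ** P1@[23:24]
i=25 'a': node 3→4 (via fail)
i=26 'a': node 4→5
i=27 'a': node 5→5 (via fail)
i=28 'c': node 5→6  ** P0@[28:28]
i=29 'c': node 6→7  ** P0@[29:29]
i=30 'c': node 7→8  ** P0@[30:30],P2@[26:30],P3@[27:30]
i=31 'b': node 8→2 (via fail)
i=32 'b': node 2→3  ** P1@[31:32]
i=33 'a': node 3→4 (via fail)
i=34 'b': node 4→2 (via fail)
i=35 'c': node 2→1 (via fail)  ** P0@[35:35]
i=36 'b': node 1→2 (via fail)
i=37 'b': node 2→3  ** P1@[36:37]
i=38 'b': node 3→3 (via fail)  ** P1@[37:38]
i=39 'b': node 3→3 (via fail)  ** P1@[38:39]
i=40 'b': node 3→3 (via fail)  ** P1@[39:40]

Result: [[2,1],[3,1],[4,1],[5,0],[7,0],[8,0],[9,0],[9,3],[12,0],[13,0],[14,0],[14,2],[14,3],[17,0],[18,0],[19,0],[19,2],[19,3],[23,1],[24,1],[28,0],[29,0],[30,0],[30,2],[30,3],[32,1],[35,0],[37,1],[38,1],[39,1],[40,1]]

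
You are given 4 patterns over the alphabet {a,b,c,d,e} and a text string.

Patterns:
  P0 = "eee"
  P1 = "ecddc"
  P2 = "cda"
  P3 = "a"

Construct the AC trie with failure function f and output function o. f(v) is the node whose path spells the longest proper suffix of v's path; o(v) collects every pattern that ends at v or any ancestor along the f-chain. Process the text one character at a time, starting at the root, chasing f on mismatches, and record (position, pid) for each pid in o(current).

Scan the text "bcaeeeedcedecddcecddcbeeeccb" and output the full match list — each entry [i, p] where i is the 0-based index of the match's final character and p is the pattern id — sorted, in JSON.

Build automaton:
Trie (insert patterns):
  0='ε' goto a→11 c→8 e→1
  1='e' goto c→4 e→2
  2='ee' goto e→3
  3='eee' goto ·  [P0 ends]
  4='ec' goto d→5
  5='ecd' goto d→6
  6='ecdd' goto c→7
  7='ecddc' goto ·  [P1 ends]
  8='c' goto d→9
  9='cd' goto a→10
  10='cda' goto ·  [P2 ends]
  11='a' goto ·  [P3 ends]

Failure links (BFS by depth):
  n1('e'): parent n0 fail=0; on 'e' 0 → fail=0;  out ∅∪∅=∅
  n8('c'): parent n0 fail=0; on 'c' 0 → fail=0;  out ∅∪∅=∅
  n11('a'): parent n0 fail=0; on 'a' 0 → fail=0;  out {3}∪∅={3}
  n2('ee'): parent n1 fail=0; on 'e' 0 → fail=1;  out ∅∪∅=∅
  n4('ec'): parent n1 fail=0; on 'c' 0 → fail=8;  out ∅∪∅=∅
  n9('cd'): parent n8 fail=0; on 'd' 0 → fail=0;  out ∅∪∅=∅
  n3('eee'): parent n2 fail=1; on 'e' 1 → fail=2;  out {0}∪∅={0}
  n5('ecd'): parent n4 fail=8; on 'd' 8 → fail=9;  out ∅∪∅=∅
  n10('cda'): parent n9 fail=0; on 'a' 0 → fail=11;  out {2}∪{3}={2,3}
  n6('ecdd'): parent n5 fail=9; on 'd' 9→0 → fail=0;  out ∅∪∅=∅
  n7('ecddc'): parent n6 fail=0; on 'c' 0 → fail=8;  out {1}∪∅={1}

Run:
pos 0 'b': at 0
pos 1 'c': at 8
pos 2 'a': at 11 (via fail)  → match P3@[2:2]
pos 3 'e': at 1 (via fail)
pos 4 'e': at 2
pos 5 'e': at 3  → match P0@[3:5]
pos 6 'e': at 3 (via fail)  → match P0@[4:6]
pos 7 'd': at 0 (via fail)
pos 8 'c': at 8
pos 9 'e': at 1 (via fail)
pos 10 'd': at 0 (via fail)
pos 11 'e': at 1
pos 12 'c': at 4
pos 13 'd': at 5
pos 14 'd': at 6
pos 15 'c': at 7  → match P1@[11:15]
pos 16 'e': at 1 (via fail)
pos 17 'c': at 4
pos 18 'd': at 5
pos 19 'd': at 6
pos 20 'c': at 7  → match P1@[16:20]
pos 21 'b': at 0 (via fail)
pos 22 'e': at 1
pos 23 'e': at 2
pos 24 'e': at 3  → match P0@[22:24]
pos 25 'c': at 4 (via fail)
pos 26 'c': at 8 (via fail)
pos 27 'b': at 0 (via fail)

Matches: [[2,3],[5,0],[6,0],[15,1],[20,1],[24,0]]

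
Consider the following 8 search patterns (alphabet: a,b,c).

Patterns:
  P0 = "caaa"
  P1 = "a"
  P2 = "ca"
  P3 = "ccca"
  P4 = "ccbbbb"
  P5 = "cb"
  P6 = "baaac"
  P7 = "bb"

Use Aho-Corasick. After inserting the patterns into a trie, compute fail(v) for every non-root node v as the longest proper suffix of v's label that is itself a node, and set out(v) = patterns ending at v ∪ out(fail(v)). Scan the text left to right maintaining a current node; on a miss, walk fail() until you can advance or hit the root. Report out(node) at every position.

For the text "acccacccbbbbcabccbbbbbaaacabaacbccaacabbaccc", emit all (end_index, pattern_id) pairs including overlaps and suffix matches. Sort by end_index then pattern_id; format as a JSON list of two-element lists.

Construct AC machine:
Trie nodes:
  n0 'ε': a→5 b→14 c→1
  n1 'c': a→2 b→13 c→6
  n2 'ca': a→3  [P2 ends]
  n3 'caa': a→4
  n4 'caaa': ·  [P0 ends]
  n5 'a': ·  [P1 ends]
  n6 'cc': b→9 c→7
  n7 'ccc': a→8
  n8 'ccca': ·  [P3 ends]
  n9 'ccb': b→10
  n10 'ccbb': b→11
  n11 'ccbbb': b→12
  n12 'ccbbbb': ·  [P4 ends]
  n13 'cb': ·  [P5 ends]
  n14 'b': a→15 b→19
  n15 'ba': a→16
  n16 'baa': a→17
  n17 'baaa': c→18
  n18 'baaac': ·  [P6 ends]
  n19 'bb': ·  [P7 ends]

Failure links (BFS by depth):
  n1('c'): parent n0 fail=0; on 'c' 0 → fail=0;  out ∅∪∅=∅
  n5('a'): parent n0 fail=0; on 'a' 0 → fail=0;  out {1}∪∅={1}
  n14('b'): parent n0 fail=0; on 'b' 0 → fail=0;  out ∅∪∅=∅
  n2('ca'): parent n1 fail=0; on 'a' 0 → fail=5;  out {2}∪{1}={1,2}
  n6('cc'): parent n1 fail=0; on 'c' 0 → fail=1;  out ∅∪∅=∅
  n13('cb'): parent n1 fail=0; on 'b' 0 → fail=14;  out {5}∪∅={5}
  n15('ba'): parent n14 fail=0; on 'a' 0 → fail=5;  out ∅∪{1}={1}
  n19('bb'): parent n14 fail=0; on 'b' 0 → fail=14;  out {7}∪∅={7}
  n3('caa'): parent n2 fail=5; on 'a' 5→0 → fail=5;  out ∅∪{1}={1}
  n7('ccc'): parent n6 fail=1; on 'c' 1 → fail=6;  out ∅∪∅=∅
  n9('ccb'): parent n6 fail=1; on 'b' 1 → fail=13;  out ∅∪{5}={5}
  n16('baa'): parent n15 fail=5; on 'a' 5→0 → fail=5;  out ∅∪{1}={1}
  n4('caaa'): parent n3 fail=5; on 'a' 5→0 → fail=5;  out {0}∪{1}={0,1}
  n8('ccca'): parent n7 fail=6; on 'a' 6→1 → fail=2;  out {3}∪{1,2}={1,2,3}
  n10('ccbb'): parent n9 fail=13; on 'b' 13→14 → fail=19;  out ∅∪{7}={7}
  n17('baaa'): parent n16 fail=5; on 'a' 5→0 → fail=5;  out ∅∪{1}={1}
  n11('ccbbb'): parent n10 fail=19; on 'b' 19→14 → fail=19;  out ∅∪{7}={7}
  n18('baaac'): parent n17 fail=5; on 'c' 5→0 → fail=1;  out {6}∪∅={6}
  n12('ccbbbb'): parent n11 fail=19; on 'b' 19→14 → fail=19;  out {4}∪{7}={4,7}

Text stream:
[0] read 'a'  n0⇒n5  ** P1@[0:0]
[1] read 'c'  n5⇒n1 (fail-walked)
[2] read 'c'  n1⇒n6
[3] read 'c'  n6⇒n7
[4] read 'a'  n7⇒n8  ** P1@[4:4],P2@[3:4],P3@[1:4]
[5] read 'c'  n8⇒n1 (fail-walked)
[6] read 'c'  n1⇒n6
[7] read 'c'  n6⇒n7
[8] read 'b'  n7⇒n9 (fail-walked)  ** P5@[7:8]
[9] read 'b'  n9⇒n10  ** P7@[8:9]
[10] read 'b'  n10⇒n11  ** P7@[9:10]
[11] read 'b'  n11⇒n12  ** P4@[6:11],P7@[10:11]
[12] read 'c'  n12⇒n1 (fail-walked)
[13] read 'a'  n1⇒n2  ** P1@[13:13],P2@[12:13]
[14] read 'b'  n2⇒n14 (fail-walked)
[15] read 'c'  n14⇒n1 (fail-walked)
[16] read 'c'  n1⇒n6
[17] read 'b'  n6⇒n9  ** P5@[16:17]
[18] read 'b'  n9⇒n10  ** P7@[17:18]
[19] read 'b'  n10⇒n11  ** P7@[18:19]
[20] read 'b'  n11⇒n12  ** P4@[15:20],P7@[19:20]
[21] read 'b'  n12⇒n19 (fail-walked)  ** P7@[20:21]
[22] read 'a'  n19⇒n15 (fail-walked)  ** P1@[22:22]
[23] read 'a'  n15⇒n16  ** P1@[23:23]
[24] read 'a'  n16⇒n17  ** P1@[24:24]
[25] read 'c'  n17⇒n18  ** P6@[21:25]
[26] read 'a'  n18⇒n2 (fail-walked)  ** P1@[26:26],P2@[25:26]
[27] read 'b'  n2⇒n14 (fail-walked)
[28] read 'a'  n14⇒n15  ** P1@[28:28]
[29] read 'a'  n15⇒n16  ** P1@[29:29]
[30] read 'c'  n16⇒n1 (fail-walked)
[31] read 'b'  n1⇒n13  ** P5@[30:31]
[32] read 'c'  n13⇒n1 (fail-walked)
[33] read 'c'  n1⇒n6
[34] read 'a'  n6⇒n2 (fail-walked)  ** P1@[34:34],P2@[33:34]
[35] read 'a'  n2⇒n3  ** P1@[35:35]
[36] read 'c'  n3⇒n1 (fail-walked)
[37] read 'a'  n1⇒n2  ** P1@[37:37],P2@[36:37]
[38] read 'b'  n2⇒n14 (fail-walked)
[39] read 'b'  n14⇒n19  ** P7@[38:39]
[40] read 'a'  n19⇒n15 (fail-walked)  ** P1@[40:40]
[41] read 'c'  n15⇒n1 (fail-walked)
[42] read 'c'  n1⇒n6
[43] read 'c'  n6⇒n7

Matches: [[0,1],[4,1],[4,2],[4,3],[8,5],[9,7],[10,7],[11,4],[11,7],[13,1],[13,2],[17,5],[18,7],[19,7],[20,4],[20,7],[21,7],[22,1],[23,1],[24,1],[25,6],[26,1],[26,2],[28,1],[29,1],[31,5],[34,1],[34,2],[35,1],[37,1],[37,2],[39,7],[40,1]]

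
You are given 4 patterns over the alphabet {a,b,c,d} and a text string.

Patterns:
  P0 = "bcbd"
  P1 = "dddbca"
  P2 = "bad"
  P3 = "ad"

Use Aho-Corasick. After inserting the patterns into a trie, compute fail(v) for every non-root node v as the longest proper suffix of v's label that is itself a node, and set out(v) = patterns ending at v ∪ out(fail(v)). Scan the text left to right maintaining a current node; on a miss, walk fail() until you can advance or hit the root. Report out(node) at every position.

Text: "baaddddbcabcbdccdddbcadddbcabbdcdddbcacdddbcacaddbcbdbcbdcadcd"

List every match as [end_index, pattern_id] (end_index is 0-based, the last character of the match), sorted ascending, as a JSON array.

Build automaton:
Trie nodes:
  n0 'ε': a→13 b→1 d→5
  n1 'b': a→11 c→2
  n2 'bc': b→3
  n3 'bcb': d→4
  n4 'bcbd': ·  [P0 ends]
  n5 'd': d→6
  n6 'dd': d→7
  n7 'ddd': b→8
  n8 'dddb': c→9
  n9 'dddbc': a→10
  n10 'dddbca': ·  [P1 ends]
  n11 'ba': d→12
  n12 'bad': ·  [P2 ends]
  n13 'a': d→14
  n14 'ad': ·  [P3 ends]

Failure links (BFS by depth):
  fail(1) 'b': from fail(0)=0 chase 'b': 0 ⇒ 0;  out=∅∪out(0)=∅
  fail(5) 'd': from fail(0)=0 chase 'd': 0 ⇒ 0;  out=∅∪out(0)=∅
  fail(13) 'a': from fail(0)=0 chase 'a': 0 ⇒ 0;  out=∅∪out(0)=∅
  fail(2) 'bc': from fail(1)=0 chase 'c': 0 ⇒ 0;  out=∅∪out(0)=∅
  fail(6) 'dd': from fail(5)=0 chase 'd': 0 ⇒ 5;  out=∅∪out(5)=∅
  fail(11) 'ba': from fail(1)=0 chase 'a': 0 ⇒ 13;  out=∅∪out(13)=∅
  fail(14) 'ad': from fail(13)=0 chase 'd': 0 ⇒ 5;  out={3}∪out(5)={3}
  fail(3) 'bcb': from fail(2)=0 chase 'b': 0 ⇒ 1;  out=∅∪out(1)=∅
  fail(7) 'ddd': from fail(6)=5 chase 'd': 5 ⇒ 6;  out=∅∪out(6)=∅
  fail(12) 'bad': from fail(11)=13 chase 'd': 13 ⇒ 14;  out={2}∪out(14)={2,3}
  fail(4) 'bcbd': from fail(3)=1 chase 'd': 1→0 ⇒ 5;  out={0}∪out(5)={0}
  fail(8) 'dddb': from fail(7)=6 chase 'b': 6→5→0 ⇒ 1;  out=∅∪out(1)=∅
  fail(9) 'dddbc': from fail(8)=1 chase 'c': 1 ⇒ 2;  out=∅∪out(2)=∅
  fail(10) 'dddbca': from fail(9)=2 chase 'a': 2→0 ⇒ 13;  out={1}∪out(13)={1}

Run:
pos 0 'b': at 1
pos 1 'a': at 11
pos 2 'a': at 13 (fail-walked)
pos 3 'd': at 14  ** P3@[2:3]
pos 4 'd': at 6 (fail-walked)
pos 5 'd': at 7
pos 6 'd': at 7 (fail-walked)
pos 7 'b': at 8
pos 8 'c': at 9
pos 9 'a': at 10  ** P1@[4:9]
pos 10 'b': at 1 (fail-walked)
pos 11 'c': at 2
pos 12 'b': at 3
pos 13 'd': at 4  ** P0@[10:13]
pos 14 'c': at 0 (fail-walked)
pos 15 'c': at 0
pos 16 'd': at 5
pos 17 'd': at 6
pos 18 'd': at 7
pos 19 'b': at 8
pos 20 'c': at 9
pos 21 'a': at 10  ** P1@[16:21]
pos 22 'd': at 14 (fail-walked)  ** P3@[21:22]
pos 23 'd': at 6 (fail-walked)
pos 24 'd': at 7
pos 25 'b': at 8
pos 26 'c': at 9
pos 27 'a': at 10  ** P1@[22:27]
pos 28 'b': at 1 (fail-walked)
pos 29 'b': at 1 (fail-walked)
pos 30 'd': at 5 (fail-walked)
pos 31 'c': at 0 (fail-walked)
pos 32 'd': at 5
pos 33 'd': at 6
pos 34 'd': at 7
pos 35 'b': at 8
pos 36 'c': at 9
pos 37 'a': at 10  ** P1@[32:37]
pos 38 'c': at 0 (fail-walked)
pos 39 'd': at 5
pos 40 'd': at 6
pos 41 'd': at 7
pos 42 'b': at 8
pos 43 'c': at 9
pos 44 'a': at 10  ** P1@[39:44]
pos 45 'c': at 0 (fail-walked)
pos 46 'a': at 13
pos 47 'd': at 14  ** P3@[46:47]
pos 48 'd': at 6 (fail-walked)
pos 49 'b': at 1 (fail-walked)
pos 50 'c': at 2
pos 51 'b': at 3
pos 52 'd': at 4  ** P0@[49:52]
pos 53 'b': at 1 (fail-walked)
pos 54 'c': at 2
pos 55 'b': at 3
pos 56 'd': at 4  ** P0@[53:56]
pos 57 'c': at 0 (fail-walked)
pos 58 'a': at 13
pos 59 'd': at 14  ** P3@[58:59]
pos 60 'c': at 0 (fail-walked)
pos 61 'd': at 5

Matches: [[3,3],[9,1],[13,0],[21,1],[22,3],[27,1],[37,1],[44,1],[47,3],[52,0],[56,0],[59,3]]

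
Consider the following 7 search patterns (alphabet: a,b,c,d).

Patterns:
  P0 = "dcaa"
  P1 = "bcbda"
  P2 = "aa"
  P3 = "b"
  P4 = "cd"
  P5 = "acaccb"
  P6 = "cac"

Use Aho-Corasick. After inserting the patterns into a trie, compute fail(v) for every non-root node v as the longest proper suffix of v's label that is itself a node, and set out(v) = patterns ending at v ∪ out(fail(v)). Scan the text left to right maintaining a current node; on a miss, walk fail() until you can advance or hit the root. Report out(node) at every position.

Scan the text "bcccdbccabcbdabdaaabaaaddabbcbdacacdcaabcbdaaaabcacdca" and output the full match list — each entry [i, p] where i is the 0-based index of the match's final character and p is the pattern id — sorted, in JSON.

Construct AC machine:
Trie (insert patterns):
  n0 'ε': a→10 b→5 c→12 d→1
  n1 'd': c→2
  n2 'dc': a→3
  n3 'dca': a→4
  n4 'dcaa': ·  ←P0
  n5 'b': c→6  ←P3
  n6 'bc': b→7
  n7 'bcb': d→8
  n8 'bcbd': a→9
  n9 'bcbda': ·  ←P1
  n10 'a': a→11 c→14
  n11 'aa': ·  ←P2
  n12 'c': a→19 d→13
  n13 'cd': ·  ←P4
  n14 'ac': a→15
  n15 'aca': c→16
  n16 'acac': c→17
  n17 'acacc': b→18
  n18 'acaccb': ·  ←P5
  n19 'ca': c→20
  n20 'cac': ·  ←P6

Failure links (BFS by depth):
  n1('d'): parent n0 fail=0; on 'd' 0 → fail=0;  out ∅∪∅=∅
  n5('b'): parent n0 fail=0; on 'b' 0 → fail=0;  out {3}∪∅={3}
  n10('a'): parent n0 fail=0; on 'a' 0 → fail=0;  out ∅∪∅=∅
  n12('c'): parent n0 fail=0; on 'c' 0 → fail=0;  out ∅∪∅=∅
  n2('dc'): parent n1 fail=0; on 'c' 0 → fail=12;  out ∅∪∅=∅
  n6('bc'): parent n5 fail=0; on 'c' 0 → fail=12;  out ∅∪∅=∅
  n11('aa'): parent n10 fail=0; on 'a' 0 → fail=10;  out {2}∪∅={2}
  n13('cd'): parent n12 fail=0; on 'd' 0 → fail=1;  out {4}∪∅={4}
  n14('ac'): parent n10 fail=0; on 'c' 0 → fail=12;  out ∅∪∅=∅
  n19('ca'): parent n12 fail=0; on 'a' 0 → fail=10;  out ∅∪∅=∅
  n3('dca'): parent n2 fail=12; on 'a' 12 → fail=19;  out ∅∪∅=∅
  n7('bcb'): parent n6 fail=12; on 'b' 12→0 → fail=5;  out ∅∪{3}={3}
  n15('aca'): parent n14 fail=12; on 'a' 12 → fail=19;  out ∅∪∅=∅
  n20('cac'): parent n19 fail=10; on 'c' 10 → fail=14;  out {6}∪∅={6}
  n4('dcaa'): parent n3 fail=19; on 'a' 19→10 → fail=11;  out {0}∪{2}={0,2}
  n8('bcbd'): parent n7 fail=5; on 'd' 5→0 → fail=1;  out ∅∪∅=∅
  n16('acac'): parent n15 fail=19; on 'c' 19 → fail=20;  out ∅∪{6}={6}
  n9('bcbda'): parent n8 fail=1; on 'a' 1→0 → fail=10;  out {1}∪∅={1}
  n17('acacc'): parent n16 fail=20; on 'c' 20→14→12→0 → fail=12;  out ∅∪∅=∅
  n18('acaccb'): parent n17 fail=12; on 'b' 12→0 → fail=5;  out {5}∪{3}={3,5}

Run:
pos 0 'b': at 5  → match P3@[0:0]
pos 1 'c': at 6
pos 2 'c': at 12 (via fail)
pos 3 'c': at 12 (via fail)
pos 4 'd': at 13  → match P4@[3:4]
pos 5 'b': at 5 (via fail)  → match P3@[5:5]
pos 6 'c': at 6
pos 7 'c': at 12 (via fail)
pos 8 'a': at 19
pos 9 'b': at 5 (via fail)  → match P3@[9:9]
pos 10 'c': at 6
pos 11 'b': at 7  → match P3@[11:11]
pos 12 'd': at 8
pos 13 'a': at 9  → match P1@[9:13]
pos 14 'b': at 5 (via fail)  → match P3@[14:14]
pos 15 'd': at 1 (via fail)
pos 16 'a': at 10 (via fail)
pos 17 'a': at 11  → match P2@[16:17]
pos 18 'a': at 11 (via fail)  → match P2@[17:18]
pos 19 'b': at 5 (via fail)  → match P3@[19:19]
pos 20 'a': at 10 (via fail)
pos 21 'a': at 11  → match P2@[20:21]
pos 22 'a': at 11 (via fail)  → match P2@[21:22]
pos 23 'd': at 1 (via fail)
pos 24 'd': at 1 (via fail)
pos 25 'a': at 10 (via fail)
pos 26 'b': at 5 (via fail)  → match P3@[26:26]
pos 27 'b': at 5 (via fail)  → match P3@[27:27]
pos 28 'c': at 6
pos 29 'b': at 7  → match P3@[29:29]
pos 30 'd': at 8
pos 31 'a': at 9  → match P1@[27:31]
pos 32 'c': at 14 (via fail)
pos 33 'a': at 15
pos 34 'c': at 16  → match P6@[32:34]
pos 35 'd': at 13 (via fail)  → match P4@[34:35]
pos 36 'c': at 2 (via fail)
pos 37 'a': at 3
pos 38 'a': at 4  → match P0@[35:38],P2@[37:38]
pos 39 'b': at 5 (via fail)  → match P3@[39:39]
pos 40 'c': at 6
pos 41 'b': at 7  → match P3@[41:41]
pos 42 'd': at 8
pos 43 'a': at 9  → match P1@[39:43]
pos 44 'a': at 11 (via fail)  → match P2@[43:44]
pos 45 'a': at 11 (via fail)  → match P2@[44:45]
pos 46 'a': at 11 (via fail)  → match P2@[45:46]
pos 47 'b': at 5 (via fail)  → match P3@[47:47]
pos 48 'c': at 6
pos 49 'a': at 19 (via fail)
pos 50 'c': at 20  → match P6@[48:50]
pos 51 'd': at 13 (via fail)  → match P4@[50:51]
pos 52 'c': at 2 (via fail)
pos 53 'a': at 3

Result: [[0,3],[4,4],[5,3],[9,3],[11,3],[13,1],[14,3],[17,2],[18,2],[19,3],[21,2],[22,2],[26,3],[27,3],[29,3],[31,1],[34,6],[35,4],[38,0],[38,2],[39,3],[41,3],[43,1],[44,2],[45,2],[46,2],[47,3],[50,6],[51,4]]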